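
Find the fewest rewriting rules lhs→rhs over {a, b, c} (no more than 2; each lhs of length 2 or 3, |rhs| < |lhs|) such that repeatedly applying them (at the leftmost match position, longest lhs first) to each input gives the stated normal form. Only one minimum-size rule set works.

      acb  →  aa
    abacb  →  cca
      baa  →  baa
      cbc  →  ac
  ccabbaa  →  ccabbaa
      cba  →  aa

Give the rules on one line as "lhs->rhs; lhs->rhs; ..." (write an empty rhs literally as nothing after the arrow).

aba->cc; cb->a

  | acb => aa
  | abacb => cccb => cca
  | baa
  | cbc => ac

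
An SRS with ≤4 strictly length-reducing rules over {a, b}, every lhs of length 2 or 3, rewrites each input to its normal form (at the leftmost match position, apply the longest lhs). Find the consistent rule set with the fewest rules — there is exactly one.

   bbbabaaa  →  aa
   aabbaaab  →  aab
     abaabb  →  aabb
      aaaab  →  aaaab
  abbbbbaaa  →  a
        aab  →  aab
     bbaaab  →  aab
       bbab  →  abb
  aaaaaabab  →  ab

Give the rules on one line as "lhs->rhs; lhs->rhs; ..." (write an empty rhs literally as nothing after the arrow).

aba->ba; ba->a; bba->ab

  | bbbabaaa => babbaaa => abbaaa => aabaa => abaa => baa => aa
  | aabbaaab => aaabaab => aabaab => abaab => baab => aab
  | abaabb => baabb => aabb
  | aaaab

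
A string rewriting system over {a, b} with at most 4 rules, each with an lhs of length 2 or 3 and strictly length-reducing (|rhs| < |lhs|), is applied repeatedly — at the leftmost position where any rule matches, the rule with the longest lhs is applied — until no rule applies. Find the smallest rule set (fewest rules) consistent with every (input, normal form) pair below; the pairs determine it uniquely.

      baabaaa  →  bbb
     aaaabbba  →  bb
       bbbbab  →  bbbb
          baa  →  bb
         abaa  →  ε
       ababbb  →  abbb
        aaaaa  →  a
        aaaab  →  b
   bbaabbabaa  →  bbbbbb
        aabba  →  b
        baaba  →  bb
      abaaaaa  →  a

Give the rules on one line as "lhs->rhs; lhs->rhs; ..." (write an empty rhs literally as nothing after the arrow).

aa->; aba->a; ba->; baa->bb

  | baabaaa => bbbaaa => bbbba => bbb
  | aaaabbba => aabbba => bbba => bb
  | bbbbab => bbbb
  | baa => bb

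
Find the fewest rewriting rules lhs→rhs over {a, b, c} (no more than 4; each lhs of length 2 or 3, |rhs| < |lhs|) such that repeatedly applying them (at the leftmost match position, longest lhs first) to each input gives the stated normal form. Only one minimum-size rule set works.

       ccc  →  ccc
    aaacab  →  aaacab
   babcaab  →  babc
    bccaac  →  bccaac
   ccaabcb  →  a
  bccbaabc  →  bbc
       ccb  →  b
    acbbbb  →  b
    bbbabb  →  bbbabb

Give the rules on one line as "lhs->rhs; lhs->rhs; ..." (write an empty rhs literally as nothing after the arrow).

  | ccc
  | aaacab
  | babcaab => babc
  | bccaac

aab->; cb->a; cbb->a; ccb->b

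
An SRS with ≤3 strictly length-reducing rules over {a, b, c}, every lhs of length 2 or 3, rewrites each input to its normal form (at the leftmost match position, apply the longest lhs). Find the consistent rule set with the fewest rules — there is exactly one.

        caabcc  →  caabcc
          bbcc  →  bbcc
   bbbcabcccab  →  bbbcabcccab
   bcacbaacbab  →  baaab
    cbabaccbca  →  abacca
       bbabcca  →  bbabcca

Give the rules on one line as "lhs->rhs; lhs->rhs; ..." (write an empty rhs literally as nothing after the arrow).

  | caabcc
  | bbcc
  | bbbcabcccab
  | bcacbaacbab => bcbaacbab => baacbab => baaab

cac->c; cb->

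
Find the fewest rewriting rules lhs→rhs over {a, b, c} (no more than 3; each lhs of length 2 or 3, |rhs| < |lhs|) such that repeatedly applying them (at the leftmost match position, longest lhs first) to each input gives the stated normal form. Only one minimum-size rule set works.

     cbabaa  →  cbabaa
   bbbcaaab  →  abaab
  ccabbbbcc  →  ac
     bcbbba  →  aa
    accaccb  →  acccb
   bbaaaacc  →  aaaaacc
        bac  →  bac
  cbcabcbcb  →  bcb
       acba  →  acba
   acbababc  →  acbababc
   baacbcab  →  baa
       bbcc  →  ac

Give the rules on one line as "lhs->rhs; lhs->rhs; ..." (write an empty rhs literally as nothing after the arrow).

  | cbabaa
  | bbbcaaab => abcaaab => abaab
  | ccabbbbcc => cbbbbcc => cabbcc => bbcc => ac
  | bcbbba => bcaba => bba => aa

bb->a; bbc->a; ca->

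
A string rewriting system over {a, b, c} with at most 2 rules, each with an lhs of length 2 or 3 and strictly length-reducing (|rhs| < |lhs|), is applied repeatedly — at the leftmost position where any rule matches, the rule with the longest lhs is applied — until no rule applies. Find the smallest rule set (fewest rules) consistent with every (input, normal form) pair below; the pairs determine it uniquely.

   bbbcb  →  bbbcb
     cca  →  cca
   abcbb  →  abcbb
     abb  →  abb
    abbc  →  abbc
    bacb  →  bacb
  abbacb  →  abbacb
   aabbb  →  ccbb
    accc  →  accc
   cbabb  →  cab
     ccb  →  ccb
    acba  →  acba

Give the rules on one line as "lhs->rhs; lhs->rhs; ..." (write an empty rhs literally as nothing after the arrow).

  | bbbcb
  | cca
  | abcbb
  | abb

aab->cc; bab->a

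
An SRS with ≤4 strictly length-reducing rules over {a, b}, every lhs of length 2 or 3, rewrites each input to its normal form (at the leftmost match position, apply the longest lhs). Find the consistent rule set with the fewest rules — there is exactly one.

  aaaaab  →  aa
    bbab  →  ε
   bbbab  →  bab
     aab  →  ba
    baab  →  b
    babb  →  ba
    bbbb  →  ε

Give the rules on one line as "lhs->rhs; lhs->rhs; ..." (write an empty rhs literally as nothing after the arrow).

  | aaaaab => aaaba => abaa => aa
  | bbab => bb => ε
  | bbbab => bab
  | aab => ba

aab->ba; aba->a; bb->; bba->b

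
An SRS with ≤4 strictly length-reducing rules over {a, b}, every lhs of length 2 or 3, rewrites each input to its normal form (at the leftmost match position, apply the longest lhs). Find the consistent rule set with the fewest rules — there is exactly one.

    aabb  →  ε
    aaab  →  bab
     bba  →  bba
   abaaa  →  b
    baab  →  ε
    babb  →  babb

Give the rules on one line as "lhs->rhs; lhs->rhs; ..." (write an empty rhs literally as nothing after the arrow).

aa->b; aba->; bbb->

  | aabb => bbb => ε
  | aaab => bab
  | bba
  | abaaa => aa => b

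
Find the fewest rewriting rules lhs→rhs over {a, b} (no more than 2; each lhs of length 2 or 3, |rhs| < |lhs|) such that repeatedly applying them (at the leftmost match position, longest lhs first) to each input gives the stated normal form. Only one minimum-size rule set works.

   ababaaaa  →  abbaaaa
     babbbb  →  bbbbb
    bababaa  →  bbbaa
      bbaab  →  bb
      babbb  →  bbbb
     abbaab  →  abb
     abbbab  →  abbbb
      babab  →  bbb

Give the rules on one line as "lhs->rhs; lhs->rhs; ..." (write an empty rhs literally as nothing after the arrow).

aab->; bab->bb

  | ababaaaa => abbaaaa
  | babbbb => bbbbb
  | bababaa => bbabaa => bbbaa
  | bbaab => bb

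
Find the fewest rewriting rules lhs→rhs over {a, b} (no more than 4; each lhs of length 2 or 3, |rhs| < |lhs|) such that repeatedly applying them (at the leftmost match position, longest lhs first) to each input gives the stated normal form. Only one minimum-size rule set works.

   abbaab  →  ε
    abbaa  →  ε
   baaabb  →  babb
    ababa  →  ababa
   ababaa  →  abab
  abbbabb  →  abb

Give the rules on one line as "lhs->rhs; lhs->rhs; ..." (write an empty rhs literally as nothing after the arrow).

aa->; aab->; bba->aa

  | abbaab => aaaab => aab => ε
  | abbaa => aaaa => aa => ε
  | baaabb => babb
  | ababa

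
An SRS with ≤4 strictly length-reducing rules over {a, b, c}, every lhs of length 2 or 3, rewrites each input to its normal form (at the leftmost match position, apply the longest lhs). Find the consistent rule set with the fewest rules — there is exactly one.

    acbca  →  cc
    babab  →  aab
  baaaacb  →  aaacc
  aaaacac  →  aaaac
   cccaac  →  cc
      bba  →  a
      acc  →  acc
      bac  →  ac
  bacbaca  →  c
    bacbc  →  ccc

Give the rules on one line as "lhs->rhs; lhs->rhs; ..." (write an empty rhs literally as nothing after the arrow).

  | acbca => ccca => cc
  | babab => abab => aab
  | baaaacb => aaaacb => aaacc
  | aaaacac => aaaac

acb->cc; ba->a; ca->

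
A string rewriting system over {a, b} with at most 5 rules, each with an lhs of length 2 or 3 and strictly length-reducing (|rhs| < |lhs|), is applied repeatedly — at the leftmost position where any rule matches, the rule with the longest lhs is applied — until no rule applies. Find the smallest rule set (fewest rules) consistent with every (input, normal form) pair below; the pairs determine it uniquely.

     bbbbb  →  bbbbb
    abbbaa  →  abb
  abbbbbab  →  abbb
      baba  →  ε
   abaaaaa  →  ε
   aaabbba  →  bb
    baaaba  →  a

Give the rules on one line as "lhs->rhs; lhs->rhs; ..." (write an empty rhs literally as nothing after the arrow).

  | bbbbb
  | abbbaa => abb
  | abbbbbab => abbbbaa => abbb
  | baba => aaa => ba => ε

aa->b; ba->; baa->; bab->aa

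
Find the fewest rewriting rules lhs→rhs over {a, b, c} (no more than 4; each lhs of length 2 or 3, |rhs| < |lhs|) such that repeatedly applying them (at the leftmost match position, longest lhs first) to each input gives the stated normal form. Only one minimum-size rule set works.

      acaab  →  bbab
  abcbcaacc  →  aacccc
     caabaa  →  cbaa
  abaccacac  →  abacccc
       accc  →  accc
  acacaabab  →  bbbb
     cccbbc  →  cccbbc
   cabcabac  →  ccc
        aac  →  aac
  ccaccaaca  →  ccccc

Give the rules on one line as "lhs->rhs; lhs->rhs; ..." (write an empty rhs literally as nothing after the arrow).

  | acaab => bbab
  | abcbcaacc => aaccaacc => aaccacc => aacccc
  | caabaa => cabaa => cbaa
  | abaccacac => abacccac => abacccc

aca->bb; bcb->ac; ca->c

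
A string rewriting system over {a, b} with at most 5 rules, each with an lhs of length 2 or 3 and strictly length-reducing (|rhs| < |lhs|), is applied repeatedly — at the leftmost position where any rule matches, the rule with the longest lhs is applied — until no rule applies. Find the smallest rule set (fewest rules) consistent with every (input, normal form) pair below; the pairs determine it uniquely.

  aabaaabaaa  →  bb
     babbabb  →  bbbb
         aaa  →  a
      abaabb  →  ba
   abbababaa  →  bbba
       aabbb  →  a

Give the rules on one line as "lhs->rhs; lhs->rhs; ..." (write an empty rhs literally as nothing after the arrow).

aa->; aab->ab; ab->a; aba->b

  | aabaaabaaa => abaaabaaa => baabaaa => babaaa => bbaa => bb
  | babbabb => bababb => bbbb
  | aaa => a
  | abaabb => babb => bab => ba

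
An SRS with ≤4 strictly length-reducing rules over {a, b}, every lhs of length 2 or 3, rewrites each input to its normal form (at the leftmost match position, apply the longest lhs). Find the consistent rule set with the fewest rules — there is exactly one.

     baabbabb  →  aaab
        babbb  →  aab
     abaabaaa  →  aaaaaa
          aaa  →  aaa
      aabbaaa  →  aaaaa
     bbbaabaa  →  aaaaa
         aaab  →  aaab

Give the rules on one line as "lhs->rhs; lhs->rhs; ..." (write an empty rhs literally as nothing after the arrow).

  | baabbabb => aabbabb => aababb => aaabb => aaab
  | babbb => abbb => aab
  | abaabaaa => aaabaaa => aaaaaa
  | aaa

ba->a; bb->b; bbb->ab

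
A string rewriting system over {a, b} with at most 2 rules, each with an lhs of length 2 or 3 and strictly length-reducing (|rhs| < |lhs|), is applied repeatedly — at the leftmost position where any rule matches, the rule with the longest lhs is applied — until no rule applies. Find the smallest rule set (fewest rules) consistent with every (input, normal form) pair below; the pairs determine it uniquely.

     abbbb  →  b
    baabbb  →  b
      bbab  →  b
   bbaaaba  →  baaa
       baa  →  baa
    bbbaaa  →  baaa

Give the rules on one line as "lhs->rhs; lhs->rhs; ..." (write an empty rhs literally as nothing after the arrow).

  | abbbb => bbb => bb => b
  | baabbb => babb => bb => b
  | bbab => bab => b
  | bbaaaba => baaaba => baaa

ab->; bb->b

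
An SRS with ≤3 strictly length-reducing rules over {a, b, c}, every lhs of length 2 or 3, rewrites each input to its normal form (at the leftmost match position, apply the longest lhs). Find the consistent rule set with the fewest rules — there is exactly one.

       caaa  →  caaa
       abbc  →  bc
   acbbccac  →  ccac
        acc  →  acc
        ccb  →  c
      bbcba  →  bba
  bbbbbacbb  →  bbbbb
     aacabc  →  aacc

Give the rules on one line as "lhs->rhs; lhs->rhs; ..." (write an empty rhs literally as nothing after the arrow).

  | caaa
  | abbc => bc
  | acbbccac => abccac => ccac
  | acc

ab->; cb->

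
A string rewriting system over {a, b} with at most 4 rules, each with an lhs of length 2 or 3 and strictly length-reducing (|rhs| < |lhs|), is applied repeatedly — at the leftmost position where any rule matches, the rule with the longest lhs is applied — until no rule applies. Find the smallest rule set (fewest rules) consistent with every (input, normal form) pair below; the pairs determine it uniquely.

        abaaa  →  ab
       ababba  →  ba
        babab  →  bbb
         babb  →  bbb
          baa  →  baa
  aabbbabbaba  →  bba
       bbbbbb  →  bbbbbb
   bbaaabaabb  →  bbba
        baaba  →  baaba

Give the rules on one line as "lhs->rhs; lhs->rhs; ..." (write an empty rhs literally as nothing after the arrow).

aaa->; abb->; bab->bb

  | abaaa => ab
  | ababba => abbba => ba
  | babab => bbab => bbb
  | babb => bbb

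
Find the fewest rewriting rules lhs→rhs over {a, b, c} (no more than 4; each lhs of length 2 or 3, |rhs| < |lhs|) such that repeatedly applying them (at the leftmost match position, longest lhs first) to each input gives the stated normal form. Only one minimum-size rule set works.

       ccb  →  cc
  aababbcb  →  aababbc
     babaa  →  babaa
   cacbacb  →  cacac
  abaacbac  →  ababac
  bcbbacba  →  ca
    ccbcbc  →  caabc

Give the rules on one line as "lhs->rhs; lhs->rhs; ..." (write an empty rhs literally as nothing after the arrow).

aac->a; bca->; cb->c; cbc->aa

  | ccb => cc
  | aababbcb => aababbc
  | babaa
  | cacbacb => cacacb => cacac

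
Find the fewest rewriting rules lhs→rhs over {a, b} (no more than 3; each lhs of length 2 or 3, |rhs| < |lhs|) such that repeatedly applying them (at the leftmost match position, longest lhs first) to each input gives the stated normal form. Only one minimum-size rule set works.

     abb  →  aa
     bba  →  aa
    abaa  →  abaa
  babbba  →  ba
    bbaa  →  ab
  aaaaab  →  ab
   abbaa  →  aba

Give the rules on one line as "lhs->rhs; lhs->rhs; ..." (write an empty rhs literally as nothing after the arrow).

  | abb => aa
  | bba => aa
  | abaa
  | babbba => baaba => ba

aaa->ab; aab->; bb->a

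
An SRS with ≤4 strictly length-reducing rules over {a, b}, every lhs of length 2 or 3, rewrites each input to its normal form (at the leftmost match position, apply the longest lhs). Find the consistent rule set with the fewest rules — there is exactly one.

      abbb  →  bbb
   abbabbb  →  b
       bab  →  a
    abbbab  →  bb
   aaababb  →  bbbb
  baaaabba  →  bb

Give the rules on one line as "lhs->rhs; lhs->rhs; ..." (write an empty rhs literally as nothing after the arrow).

ab->b; aba->bb; ba->b; bab->a

  | abbb => bbb
  | abbabbb => bbabbb => babb => ab => b
  | bab => a
  | abbbab => bbbab => bba => bb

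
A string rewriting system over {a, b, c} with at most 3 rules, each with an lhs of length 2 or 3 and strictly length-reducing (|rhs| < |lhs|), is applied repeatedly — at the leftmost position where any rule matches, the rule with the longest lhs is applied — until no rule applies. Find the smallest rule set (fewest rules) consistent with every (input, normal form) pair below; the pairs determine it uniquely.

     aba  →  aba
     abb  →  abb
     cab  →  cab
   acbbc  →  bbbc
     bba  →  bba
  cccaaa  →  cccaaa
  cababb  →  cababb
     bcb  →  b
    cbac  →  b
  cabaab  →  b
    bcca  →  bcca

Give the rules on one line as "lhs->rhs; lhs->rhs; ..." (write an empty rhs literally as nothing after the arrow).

  | aba
  | abb
  | cab
  | acbbc => bbbc

ac->b; baa->c; cb->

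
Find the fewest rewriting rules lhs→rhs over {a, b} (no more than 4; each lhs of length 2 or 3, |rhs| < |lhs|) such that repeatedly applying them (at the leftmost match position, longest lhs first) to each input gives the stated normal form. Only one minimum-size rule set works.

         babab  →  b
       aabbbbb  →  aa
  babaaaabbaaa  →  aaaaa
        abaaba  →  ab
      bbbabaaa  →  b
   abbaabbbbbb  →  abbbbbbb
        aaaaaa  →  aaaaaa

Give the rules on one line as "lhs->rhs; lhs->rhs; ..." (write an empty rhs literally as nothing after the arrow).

  | babab => bab => b
  | aabbbbb => aabbbb => aabbb => aabb => aab => aa
  | babaaaabbaaa => baaaabbaaa => aabbaaa => aabaaa => aaaaa
  | abaaba => ababa => abba => ab

aab->aa; aba->ab; ba->; baa->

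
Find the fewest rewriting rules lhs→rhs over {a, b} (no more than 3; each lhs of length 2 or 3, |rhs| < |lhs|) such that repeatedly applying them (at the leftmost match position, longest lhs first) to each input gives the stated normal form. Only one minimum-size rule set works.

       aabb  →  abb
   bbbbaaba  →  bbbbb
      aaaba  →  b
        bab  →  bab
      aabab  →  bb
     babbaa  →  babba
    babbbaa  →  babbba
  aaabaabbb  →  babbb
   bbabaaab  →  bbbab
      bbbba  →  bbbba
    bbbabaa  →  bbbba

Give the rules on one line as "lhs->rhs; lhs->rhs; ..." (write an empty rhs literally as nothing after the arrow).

aa->a; aba->b

  | aabb => abb
  | bbbbaaba => bbbbaba => bbbbb
  | aaaba => aaba => aba => b
  | bab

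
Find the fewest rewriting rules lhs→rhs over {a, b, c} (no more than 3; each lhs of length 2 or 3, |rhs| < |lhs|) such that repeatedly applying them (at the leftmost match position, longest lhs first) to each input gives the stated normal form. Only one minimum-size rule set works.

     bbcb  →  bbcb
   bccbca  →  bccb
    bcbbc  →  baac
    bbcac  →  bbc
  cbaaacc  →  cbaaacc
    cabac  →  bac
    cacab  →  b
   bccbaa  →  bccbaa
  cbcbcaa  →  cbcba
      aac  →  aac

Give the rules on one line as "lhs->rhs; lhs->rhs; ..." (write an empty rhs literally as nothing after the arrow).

ca->; cbb->aa

  | bbcb
  | bccbca => bccb
  | bcbbc => baac
  | bbcac => bbc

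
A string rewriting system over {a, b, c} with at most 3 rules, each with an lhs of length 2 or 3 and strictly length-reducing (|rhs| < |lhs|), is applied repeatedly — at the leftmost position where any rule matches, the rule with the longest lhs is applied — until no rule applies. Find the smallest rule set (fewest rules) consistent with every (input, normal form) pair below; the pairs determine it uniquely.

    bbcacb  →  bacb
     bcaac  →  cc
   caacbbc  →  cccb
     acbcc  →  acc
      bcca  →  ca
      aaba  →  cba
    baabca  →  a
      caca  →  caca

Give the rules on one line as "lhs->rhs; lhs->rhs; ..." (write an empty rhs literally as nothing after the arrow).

  | bbcacb => bacb
  | bcaac => aac => cc
  | caacbbc => cccbbc => cccb
  | acbcc => acc

aa->c; bc->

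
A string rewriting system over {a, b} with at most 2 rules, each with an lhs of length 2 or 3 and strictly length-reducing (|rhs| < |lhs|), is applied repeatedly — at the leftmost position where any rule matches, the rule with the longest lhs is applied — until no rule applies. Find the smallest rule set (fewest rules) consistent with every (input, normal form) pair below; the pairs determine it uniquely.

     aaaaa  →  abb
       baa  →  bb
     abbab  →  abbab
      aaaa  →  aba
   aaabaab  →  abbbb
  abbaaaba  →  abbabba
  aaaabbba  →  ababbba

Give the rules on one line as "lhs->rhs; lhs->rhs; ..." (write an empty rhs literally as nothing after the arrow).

aa->b; aaa->ab

  | aaaaa => abaa => abb
  | baa => bb
  | abbab
  | aaaa => aba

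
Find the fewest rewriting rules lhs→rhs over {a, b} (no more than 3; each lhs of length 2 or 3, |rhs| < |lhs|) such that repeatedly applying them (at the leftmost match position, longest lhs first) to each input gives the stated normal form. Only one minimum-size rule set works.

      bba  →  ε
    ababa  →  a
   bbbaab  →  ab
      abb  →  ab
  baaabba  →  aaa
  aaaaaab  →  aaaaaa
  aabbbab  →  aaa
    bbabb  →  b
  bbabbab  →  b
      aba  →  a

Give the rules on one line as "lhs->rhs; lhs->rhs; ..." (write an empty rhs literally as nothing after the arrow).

  | bba => ba => ε
  | ababa => aba => a
  | bbbaab => bbaab => baab => ab
  | abb => ab

aab->aa; ba->; bb->b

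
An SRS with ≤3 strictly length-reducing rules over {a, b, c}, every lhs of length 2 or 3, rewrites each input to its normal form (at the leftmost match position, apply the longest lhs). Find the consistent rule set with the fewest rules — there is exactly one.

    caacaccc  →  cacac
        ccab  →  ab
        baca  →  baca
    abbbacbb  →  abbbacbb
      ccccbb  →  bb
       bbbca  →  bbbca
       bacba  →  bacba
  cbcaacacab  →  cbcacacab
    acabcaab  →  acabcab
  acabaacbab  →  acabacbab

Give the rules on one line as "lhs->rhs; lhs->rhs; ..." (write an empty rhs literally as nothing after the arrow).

aa->a; cc->

  | caacaccc => cacaccc => cacac
  | ccab => ab
  | baca
  | abbbacbb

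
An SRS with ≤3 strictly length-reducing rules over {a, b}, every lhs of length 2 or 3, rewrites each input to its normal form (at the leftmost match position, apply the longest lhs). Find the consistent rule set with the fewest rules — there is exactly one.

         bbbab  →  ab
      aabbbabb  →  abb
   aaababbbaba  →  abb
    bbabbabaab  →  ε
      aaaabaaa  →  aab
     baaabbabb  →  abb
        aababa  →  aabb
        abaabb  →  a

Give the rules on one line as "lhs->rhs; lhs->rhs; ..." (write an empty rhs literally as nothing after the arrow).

  | bbbab => ab
  | aabbbabb => aaabb => abb
  | aaababbbaba => ababbbaba => abbbbaba => ababa => abba => abb
  | bbabbabaab => bbbbabaab => babaab => bbaab => bbab => bbb => ε

aaa->a; ba->b; bbb->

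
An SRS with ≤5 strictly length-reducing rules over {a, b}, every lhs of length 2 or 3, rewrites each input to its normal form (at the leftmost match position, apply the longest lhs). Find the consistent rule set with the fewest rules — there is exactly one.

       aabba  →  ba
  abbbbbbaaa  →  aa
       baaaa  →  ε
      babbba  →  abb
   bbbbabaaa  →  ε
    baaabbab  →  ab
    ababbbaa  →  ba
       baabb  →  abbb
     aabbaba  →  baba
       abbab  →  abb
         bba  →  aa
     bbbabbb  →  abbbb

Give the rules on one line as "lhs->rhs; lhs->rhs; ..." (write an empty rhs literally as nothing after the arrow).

  | aabba => ba
  | abbbbbbaaa => abbbbaaaa => abbaaaaa => aaaaaaa => abaaaa => aabaa => aa
  | baaaa => abaa => aab => ε
  | babbba => babaa => baab => abb

aaa->ab; aab->; baa->ab; bba->aa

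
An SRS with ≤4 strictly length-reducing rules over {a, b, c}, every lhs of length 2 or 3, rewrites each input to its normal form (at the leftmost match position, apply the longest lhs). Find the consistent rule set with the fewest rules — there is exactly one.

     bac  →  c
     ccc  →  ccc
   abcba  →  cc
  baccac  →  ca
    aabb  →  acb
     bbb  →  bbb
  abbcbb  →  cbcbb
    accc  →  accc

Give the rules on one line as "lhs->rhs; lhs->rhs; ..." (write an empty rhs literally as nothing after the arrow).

ab->c; ba->; cac->a

  | bac => c
  | ccc
  | abcba => ccba => cc
  | baccac => ccac => ca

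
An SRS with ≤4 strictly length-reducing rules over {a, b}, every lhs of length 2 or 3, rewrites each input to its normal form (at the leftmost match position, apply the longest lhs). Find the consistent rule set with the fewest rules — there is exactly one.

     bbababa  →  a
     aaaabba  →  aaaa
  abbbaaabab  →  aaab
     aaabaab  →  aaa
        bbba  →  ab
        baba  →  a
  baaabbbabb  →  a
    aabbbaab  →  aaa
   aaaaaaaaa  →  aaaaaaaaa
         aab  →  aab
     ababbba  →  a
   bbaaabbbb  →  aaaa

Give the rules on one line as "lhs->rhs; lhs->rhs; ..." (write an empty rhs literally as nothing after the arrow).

  | bbababa => baba => a
  | aaaabba => aaaa
  | abbbaaabab => aabaaabab => aabaabab => aababab => aaab
  | aaabaab => aaabab => aaa

ba->b; bab->; bb->a; bba->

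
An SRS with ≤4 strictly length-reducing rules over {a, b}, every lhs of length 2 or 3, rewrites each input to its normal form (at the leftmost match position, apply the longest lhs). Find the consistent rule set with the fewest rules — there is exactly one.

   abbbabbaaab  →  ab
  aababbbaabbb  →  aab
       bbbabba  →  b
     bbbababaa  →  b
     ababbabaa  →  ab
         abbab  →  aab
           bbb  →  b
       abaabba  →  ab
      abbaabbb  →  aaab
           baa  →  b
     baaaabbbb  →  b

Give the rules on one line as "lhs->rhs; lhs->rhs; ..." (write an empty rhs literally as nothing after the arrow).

ba->b; bab->ba; bb->

  | abbbabbaaab => ababbaaab => ababaaab => abaaaab => abaaab => abaab => abab => aba => ab
  | aababbbaabbb => aababbaabbb => aababaabbb => aabaaabbb => aabaabbb => aababbb => aababb => aabab => aaba => aab
  | bbbabba => babba => baba => baa => ba => b
  | bbbababaa => bababaa => baabaa => babaa => baaa => baa => ba => b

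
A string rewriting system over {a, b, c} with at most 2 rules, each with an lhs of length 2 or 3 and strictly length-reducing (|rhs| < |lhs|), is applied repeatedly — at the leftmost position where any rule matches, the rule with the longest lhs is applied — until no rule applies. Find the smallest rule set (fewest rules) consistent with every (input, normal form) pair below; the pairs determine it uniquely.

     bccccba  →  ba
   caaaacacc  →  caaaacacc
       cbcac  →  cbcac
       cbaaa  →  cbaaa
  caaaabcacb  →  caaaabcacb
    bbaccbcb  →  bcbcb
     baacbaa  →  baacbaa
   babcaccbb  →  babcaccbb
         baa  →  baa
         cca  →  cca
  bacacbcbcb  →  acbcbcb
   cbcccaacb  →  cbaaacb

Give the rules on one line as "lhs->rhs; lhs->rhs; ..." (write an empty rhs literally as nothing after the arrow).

bac->; ccc->a

  | bccccba => bacba => ba
  | caaaacacc
  | cbcac
  | cbaaa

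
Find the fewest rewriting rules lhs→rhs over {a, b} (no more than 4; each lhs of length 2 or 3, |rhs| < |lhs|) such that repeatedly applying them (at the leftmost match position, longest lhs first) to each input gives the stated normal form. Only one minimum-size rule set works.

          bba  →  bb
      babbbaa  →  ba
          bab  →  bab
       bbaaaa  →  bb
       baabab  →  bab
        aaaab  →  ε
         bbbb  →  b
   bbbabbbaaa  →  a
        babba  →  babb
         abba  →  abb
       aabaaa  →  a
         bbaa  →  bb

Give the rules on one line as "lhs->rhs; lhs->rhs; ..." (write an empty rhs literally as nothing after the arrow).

  | bba => bb
  | babbbaa => baaa => baa => ba
  | bab
  | bbaaaa => bbaaa => bbaa => bba => bb

aa->a; aab->; bba->bb; bbb->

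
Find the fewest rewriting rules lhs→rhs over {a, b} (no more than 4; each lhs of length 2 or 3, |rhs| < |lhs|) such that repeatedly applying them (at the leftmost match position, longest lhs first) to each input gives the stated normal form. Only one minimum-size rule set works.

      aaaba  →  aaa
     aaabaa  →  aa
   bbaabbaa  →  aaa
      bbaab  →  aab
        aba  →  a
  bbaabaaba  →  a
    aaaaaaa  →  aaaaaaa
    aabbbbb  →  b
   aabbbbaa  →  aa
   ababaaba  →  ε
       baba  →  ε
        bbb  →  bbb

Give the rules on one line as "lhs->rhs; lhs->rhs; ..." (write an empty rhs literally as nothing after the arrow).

  | aaaba => aaa
  | aaabaa => aaabb => aa
  | bbaabbaa => aabbaa => aaa
  | bbaab => aab

abb->; ba->; baa->bb; bba->a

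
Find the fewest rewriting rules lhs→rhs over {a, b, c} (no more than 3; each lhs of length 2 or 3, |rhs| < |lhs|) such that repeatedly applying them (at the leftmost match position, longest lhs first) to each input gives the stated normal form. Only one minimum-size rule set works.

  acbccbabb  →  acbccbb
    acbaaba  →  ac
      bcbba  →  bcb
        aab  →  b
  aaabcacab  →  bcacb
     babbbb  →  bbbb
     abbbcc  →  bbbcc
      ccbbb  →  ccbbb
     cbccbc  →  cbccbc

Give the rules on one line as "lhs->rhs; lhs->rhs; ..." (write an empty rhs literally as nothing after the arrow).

  | acbccbabb => acbccbb
  | acbaaba => acaba => acba => ac
  | bcbba => bcb
  | aab => ab => b

ab->b; ba->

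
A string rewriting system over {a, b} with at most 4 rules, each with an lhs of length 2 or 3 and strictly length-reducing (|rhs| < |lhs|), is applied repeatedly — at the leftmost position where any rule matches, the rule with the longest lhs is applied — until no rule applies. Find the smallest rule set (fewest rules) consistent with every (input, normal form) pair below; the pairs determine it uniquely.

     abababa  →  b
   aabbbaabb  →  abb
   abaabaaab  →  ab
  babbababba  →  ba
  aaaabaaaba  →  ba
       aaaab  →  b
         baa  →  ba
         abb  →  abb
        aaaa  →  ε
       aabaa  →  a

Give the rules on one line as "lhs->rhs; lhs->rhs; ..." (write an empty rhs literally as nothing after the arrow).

aa->a; aaa->ab; aba->; bba->a

  | abababa => baba => b
  | aabbbaabb => abbbaabb => abaabb => abb
  | abaabaaab => abaaab => aab => ab
  | babbababba => baababba => bababba => bbba => ba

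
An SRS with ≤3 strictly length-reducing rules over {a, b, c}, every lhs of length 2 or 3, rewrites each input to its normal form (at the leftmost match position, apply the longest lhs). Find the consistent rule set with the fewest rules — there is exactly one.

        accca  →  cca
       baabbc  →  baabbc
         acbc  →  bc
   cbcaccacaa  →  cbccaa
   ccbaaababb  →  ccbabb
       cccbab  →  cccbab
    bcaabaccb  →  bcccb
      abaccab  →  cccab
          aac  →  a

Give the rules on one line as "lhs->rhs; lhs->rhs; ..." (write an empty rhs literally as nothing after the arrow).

  | accca => cca
  | baabbc
  | acbc => bc
  | cbcaccacaa => cbccacaa => cbccaa

aba->c; ac->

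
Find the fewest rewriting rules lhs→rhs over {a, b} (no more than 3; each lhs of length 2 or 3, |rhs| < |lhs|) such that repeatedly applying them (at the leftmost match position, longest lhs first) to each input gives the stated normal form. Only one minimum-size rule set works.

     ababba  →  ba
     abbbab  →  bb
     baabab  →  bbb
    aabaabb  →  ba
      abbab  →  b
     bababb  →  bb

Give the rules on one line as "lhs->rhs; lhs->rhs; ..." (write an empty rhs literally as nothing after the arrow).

ab->b; abb->

  | ababba => babba => ba
  | abbbab => bab => bb
  | baabab => babab => bbab => bbb
  | aabaabb => abaabb => baabb => ba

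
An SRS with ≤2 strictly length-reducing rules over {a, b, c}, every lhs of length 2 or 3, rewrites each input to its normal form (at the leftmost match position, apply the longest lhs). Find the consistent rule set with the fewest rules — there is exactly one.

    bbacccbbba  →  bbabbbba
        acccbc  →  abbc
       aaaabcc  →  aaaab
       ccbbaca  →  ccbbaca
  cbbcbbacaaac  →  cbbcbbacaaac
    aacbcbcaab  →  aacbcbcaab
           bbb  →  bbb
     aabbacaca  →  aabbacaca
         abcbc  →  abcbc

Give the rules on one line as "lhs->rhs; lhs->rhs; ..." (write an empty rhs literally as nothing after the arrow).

  | bbacccbbba => bbabbbba
  | acccbc => abbc
  | aaaabcc => aaaab
  | ccbbaca

bcc->b; ccc->b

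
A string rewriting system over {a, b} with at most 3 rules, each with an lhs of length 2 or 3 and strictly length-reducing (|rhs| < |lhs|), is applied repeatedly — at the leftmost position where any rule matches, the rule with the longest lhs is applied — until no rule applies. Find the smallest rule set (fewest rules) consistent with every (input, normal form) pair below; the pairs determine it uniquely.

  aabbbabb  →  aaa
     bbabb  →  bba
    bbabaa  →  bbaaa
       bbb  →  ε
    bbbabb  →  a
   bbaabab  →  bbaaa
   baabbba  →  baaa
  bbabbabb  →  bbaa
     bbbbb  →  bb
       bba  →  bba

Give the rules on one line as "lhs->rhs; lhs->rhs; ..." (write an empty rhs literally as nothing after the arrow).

ab->a; bbb->

  | aabbbabb => aabbabb => aababb => aaabb => aaab => aaa
  | bbabb => bbab => bba
  | bbabaa => bbaaa
  | bbb => ε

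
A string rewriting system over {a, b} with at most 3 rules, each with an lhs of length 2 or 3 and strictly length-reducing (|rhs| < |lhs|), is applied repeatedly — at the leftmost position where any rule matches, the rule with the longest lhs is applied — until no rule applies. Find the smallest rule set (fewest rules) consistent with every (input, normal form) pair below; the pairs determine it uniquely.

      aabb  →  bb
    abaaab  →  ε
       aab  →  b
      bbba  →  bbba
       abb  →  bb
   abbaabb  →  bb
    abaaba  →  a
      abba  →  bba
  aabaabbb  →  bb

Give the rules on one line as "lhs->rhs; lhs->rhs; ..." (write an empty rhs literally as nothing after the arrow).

ab->b; bab->

  | aabb => abb => bb
  | abaaab => baaab => baab => bab => ε
  | aab => ab => b
  | bbba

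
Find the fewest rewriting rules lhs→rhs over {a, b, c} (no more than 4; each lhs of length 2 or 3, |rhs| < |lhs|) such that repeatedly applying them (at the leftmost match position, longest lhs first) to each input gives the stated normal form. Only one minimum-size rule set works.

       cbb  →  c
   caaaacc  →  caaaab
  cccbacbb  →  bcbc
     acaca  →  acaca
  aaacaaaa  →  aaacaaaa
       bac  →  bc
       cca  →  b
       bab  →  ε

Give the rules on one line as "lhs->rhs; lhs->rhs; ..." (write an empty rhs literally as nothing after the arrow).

  | cbb => c
  | caaaacc => caaaab
  | cccbacbb => bcbacbb => bcbcbb => bcbc
  | acaca

ba->b; bb->; cc->b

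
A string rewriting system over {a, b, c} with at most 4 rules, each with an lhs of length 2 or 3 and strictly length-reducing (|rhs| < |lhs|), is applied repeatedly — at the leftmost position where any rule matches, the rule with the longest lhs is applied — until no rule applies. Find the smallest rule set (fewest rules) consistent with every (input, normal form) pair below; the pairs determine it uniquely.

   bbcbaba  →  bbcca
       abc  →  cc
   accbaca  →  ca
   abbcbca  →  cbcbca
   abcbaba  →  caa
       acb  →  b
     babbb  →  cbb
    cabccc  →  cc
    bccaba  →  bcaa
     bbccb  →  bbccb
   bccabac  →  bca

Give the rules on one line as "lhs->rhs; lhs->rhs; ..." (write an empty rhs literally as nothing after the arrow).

  | bbcbaba => bbcaba => bbcca
  | abc => cc
  | accbaca => cbaca => caca => ca
  | abbcbca => cbcbca

ab->c; ac->; ba->a; ccc->ca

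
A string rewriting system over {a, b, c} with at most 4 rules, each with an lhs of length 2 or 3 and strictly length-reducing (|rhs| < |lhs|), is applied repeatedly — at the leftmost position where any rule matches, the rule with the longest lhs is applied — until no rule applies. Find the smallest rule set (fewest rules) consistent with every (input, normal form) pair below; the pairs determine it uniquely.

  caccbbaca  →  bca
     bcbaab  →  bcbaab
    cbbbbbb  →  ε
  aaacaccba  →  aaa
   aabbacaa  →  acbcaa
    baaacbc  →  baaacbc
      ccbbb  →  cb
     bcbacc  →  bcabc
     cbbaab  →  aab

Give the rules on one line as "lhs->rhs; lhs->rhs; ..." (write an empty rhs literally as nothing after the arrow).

  | caccbbaca => cabbaca => cacaca => ccbca => bca
  | bcbaab
  | cbbbbbb => ccbbbb => bbbb => cbb => cc => ε
  | aaacaccba => aacbccba => aacbba => aacca => aaa

aca->cb; bac->ab; bb->c; cc->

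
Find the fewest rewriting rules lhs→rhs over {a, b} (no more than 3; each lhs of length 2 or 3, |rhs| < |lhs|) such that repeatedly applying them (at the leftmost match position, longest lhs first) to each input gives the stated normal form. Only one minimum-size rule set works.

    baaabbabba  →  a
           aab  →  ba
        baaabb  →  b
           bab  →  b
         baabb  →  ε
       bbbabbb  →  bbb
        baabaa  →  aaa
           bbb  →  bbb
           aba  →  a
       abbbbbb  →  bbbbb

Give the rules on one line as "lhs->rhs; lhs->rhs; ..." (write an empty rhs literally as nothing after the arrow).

  | baaabbabba => babababba => bababba => babba => bba => a
  | aab => ba
  | baaabb => babab => bab => b
  | bab => b

aab->ba; ab->; bba->a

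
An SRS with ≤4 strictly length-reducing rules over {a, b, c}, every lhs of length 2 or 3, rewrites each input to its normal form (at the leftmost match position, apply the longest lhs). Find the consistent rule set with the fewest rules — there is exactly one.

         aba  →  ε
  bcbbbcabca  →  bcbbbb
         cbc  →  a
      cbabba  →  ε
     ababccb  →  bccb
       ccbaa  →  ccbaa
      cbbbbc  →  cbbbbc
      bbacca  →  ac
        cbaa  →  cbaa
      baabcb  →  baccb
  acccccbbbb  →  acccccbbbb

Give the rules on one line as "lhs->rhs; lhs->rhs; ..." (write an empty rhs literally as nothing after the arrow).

  | aba => ca => ε
  | bcbbbcabca => bcbbbbca => bcbbbb
  | cbc => a
  | cbabba => cbcba => aba => ca => ε

ab->c; bba->a; ca->; cbc->a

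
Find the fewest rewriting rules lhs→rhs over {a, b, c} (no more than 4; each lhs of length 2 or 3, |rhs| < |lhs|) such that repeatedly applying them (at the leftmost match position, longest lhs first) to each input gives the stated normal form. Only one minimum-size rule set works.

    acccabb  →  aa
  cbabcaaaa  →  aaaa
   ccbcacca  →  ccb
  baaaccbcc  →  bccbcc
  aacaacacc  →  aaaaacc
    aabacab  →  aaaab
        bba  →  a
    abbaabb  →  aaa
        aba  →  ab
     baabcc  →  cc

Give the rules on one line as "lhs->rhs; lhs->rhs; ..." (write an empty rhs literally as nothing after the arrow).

  | acccabb => accabb => acabb => aabb => aa
  | cbabcaaaa => cbbcaaaa => ccaaaa => caaaa => aaaa
  | ccbcacca => ccbacca => ccbcca => ccbca => ccba => ccb
  | baaaccbcc => baaccbcc => baccbcc => bccbcc

abc->aa; ba->b; bb->; ca->a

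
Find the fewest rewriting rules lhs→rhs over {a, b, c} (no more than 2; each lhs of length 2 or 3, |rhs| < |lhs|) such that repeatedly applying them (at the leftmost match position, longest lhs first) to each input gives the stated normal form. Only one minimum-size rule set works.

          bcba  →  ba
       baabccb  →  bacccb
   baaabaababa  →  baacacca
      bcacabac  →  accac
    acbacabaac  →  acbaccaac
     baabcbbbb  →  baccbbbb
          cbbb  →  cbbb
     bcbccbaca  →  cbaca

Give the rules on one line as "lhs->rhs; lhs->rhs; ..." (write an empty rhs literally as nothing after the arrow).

  | bcba => ba
  | baabccb => bacccb
  | baaabaababa => baacaababa => baacacaba => baacacca
  | bcacabac => acabac => accac

ab->c; bc->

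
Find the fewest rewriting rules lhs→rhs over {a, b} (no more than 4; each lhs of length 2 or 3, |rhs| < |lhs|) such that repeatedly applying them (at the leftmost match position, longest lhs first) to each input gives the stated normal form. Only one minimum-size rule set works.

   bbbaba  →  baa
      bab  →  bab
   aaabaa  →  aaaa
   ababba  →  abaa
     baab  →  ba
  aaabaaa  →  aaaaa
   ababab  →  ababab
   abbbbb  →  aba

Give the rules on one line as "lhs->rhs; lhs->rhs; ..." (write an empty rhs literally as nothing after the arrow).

  | bbbaba => baaba => baa
  | bab
  | aaabaa => aaaa
  | ababba => abaa

aab->a; bb->; bbb->ba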